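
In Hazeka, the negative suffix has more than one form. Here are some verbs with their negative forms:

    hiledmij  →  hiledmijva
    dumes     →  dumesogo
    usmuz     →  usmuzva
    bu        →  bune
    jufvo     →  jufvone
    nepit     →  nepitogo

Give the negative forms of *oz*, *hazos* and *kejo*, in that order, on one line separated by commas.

ozva, hazosogo, kejone

Looking at the final sound of each stem: -ogo when the stem ends in a voiceless consonant (*dumes*, *nepit*); -va when the stem ends in a voiced consonant (*hiledmij*, *usmuz*); -ne when the stem ends in a vowel (*bu*, *jufvo*).
Since the final sound of *oz* is /z/ (a voiced consonant), it takes -va, giving *ozva*.
Since the final sound of *hazos* is /s/ (a voiceless consonant), it takes -ogo, giving *hazosogo*.
The final sound of *kejo* is /o/, which is a vowel, so the suffix is -ne, giving *kejone*.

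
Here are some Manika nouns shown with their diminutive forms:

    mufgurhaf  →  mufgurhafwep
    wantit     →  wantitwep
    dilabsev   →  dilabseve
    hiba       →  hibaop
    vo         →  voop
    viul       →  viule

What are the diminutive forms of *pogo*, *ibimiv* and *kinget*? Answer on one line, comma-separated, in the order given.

pogoop, ibimive, kingetwep

The alternation tracks the final sound of the stem — -wep when the stem ends in a voiceless consonant (*mufgurhaf*, *wantit*); -e when the stem ends in a voiced consonant (*dilabsev*, *viul*); -op when the stem ends in a vowel (*hiba*, *vo*).
The final sound of *pogo* is /o/, which is a vowel, so the suffix is -op, giving *pogoop*.
*ibimiv* — final sound /v/ (a voiced consonant) → -e → *ibimive*.
*kinget*: final sound = /t/, a voiceless consonant → -wep → *kingetwep*.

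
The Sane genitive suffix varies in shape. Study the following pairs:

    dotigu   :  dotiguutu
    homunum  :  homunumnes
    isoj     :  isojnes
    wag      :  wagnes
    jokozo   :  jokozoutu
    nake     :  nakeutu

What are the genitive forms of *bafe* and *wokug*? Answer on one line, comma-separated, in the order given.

bafeutu, wokugnes

Looking at the final sound of each stem: -nes when the stem ends in a consonant (*homunum*, *isoj*, *wag*); -utu when the stem ends in a vowel (*dotigu*, *jokozo*, *nake*).
*bafe* — final sound /e/ (a vowel) → -utu → *bafeutu*.
The final sound of *wokug* is /g/, which is a consonant, so the suffix is -nes, giving *wokugnes*.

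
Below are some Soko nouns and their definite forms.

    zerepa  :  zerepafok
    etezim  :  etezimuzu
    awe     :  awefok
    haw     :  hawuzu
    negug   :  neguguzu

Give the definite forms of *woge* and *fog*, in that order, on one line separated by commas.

The pattern is consonant vs. vowel: -uzu when the stem ends in a consonant (*etezim*, *haw*, *negug*); -fok when the stem ends in a vowel (*zerepa*, *awe*).
Since the final sound of *woge* is /e/ (a vowel), it takes -fok, giving *wogefok*.
The final sound of *fog* is /g/, which is a consonant, so the suffix is -uzu, giving *foguzu*.

wogefok, foguzu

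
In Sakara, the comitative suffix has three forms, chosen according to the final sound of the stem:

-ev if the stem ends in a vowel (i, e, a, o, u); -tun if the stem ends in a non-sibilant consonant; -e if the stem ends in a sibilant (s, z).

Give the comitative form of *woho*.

wohoev

The final sound of *woho* is /o/, which is a vowel, so the suffix is -ev, giving *wohoev*.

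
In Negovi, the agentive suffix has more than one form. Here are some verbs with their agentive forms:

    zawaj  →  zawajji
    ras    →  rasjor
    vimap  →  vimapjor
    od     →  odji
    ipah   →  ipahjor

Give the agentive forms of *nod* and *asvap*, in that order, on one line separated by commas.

nodji, asvapjor

The suffix is conditioned by the final consonant: -jor when the stem ends in a voiceless consonant (*ras*, *vimap*, *ipah*); -ji when the stem ends in a voiced consonant (*zawaj*, *od*).
The final consonant of *nod* is /d/, which is voiced, so the suffix is -ji, giving *nodji*.
Since the final consonant of *asvap* is /p/ (voiceless), it takes -jor, giving *asvapjor*.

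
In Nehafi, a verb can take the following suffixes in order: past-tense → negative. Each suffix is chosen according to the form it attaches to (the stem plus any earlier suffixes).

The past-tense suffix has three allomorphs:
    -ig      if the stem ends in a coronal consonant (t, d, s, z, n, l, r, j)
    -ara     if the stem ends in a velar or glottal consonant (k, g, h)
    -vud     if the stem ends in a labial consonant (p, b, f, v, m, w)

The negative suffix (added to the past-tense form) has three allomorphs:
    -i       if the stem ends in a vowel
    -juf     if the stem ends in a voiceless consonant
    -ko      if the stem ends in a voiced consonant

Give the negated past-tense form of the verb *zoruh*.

zoruharai

*zoruh* — final consonant /h/ (velar/glottal) → -ara → *zoruhara*.
The past-tense form *zoruhara* — final sound /a/ (a vowel) → -i → *zoruharai*.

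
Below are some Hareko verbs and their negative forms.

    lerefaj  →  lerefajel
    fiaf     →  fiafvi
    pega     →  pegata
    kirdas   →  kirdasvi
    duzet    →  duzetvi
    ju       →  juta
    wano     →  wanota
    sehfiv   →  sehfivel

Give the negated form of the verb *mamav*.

mamavel

The suffix is conditioned by the final sound: -vi when the stem ends in a voiceless consonant (*fiaf*, *kirdas*, *duzet*); -el when the stem ends in a voiced consonant (*lerefaj*, *sehfiv*); -ta when the stem ends in a vowel (*pega*, *ju*, *wano*).
Since the final sound of *mamav* is /v/ (a voiced consonant), it takes -el, giving *mamavel*.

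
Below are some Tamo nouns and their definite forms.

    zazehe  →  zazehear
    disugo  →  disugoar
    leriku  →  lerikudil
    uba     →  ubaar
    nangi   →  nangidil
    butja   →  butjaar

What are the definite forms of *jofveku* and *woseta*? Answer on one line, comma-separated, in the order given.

The pattern is height harmony: -dil when the last vowel of the stem is a high vowel (*leriku*, *nangi*); -ar when the last vowel of the stem is a non-high vowel (*zazehe*, *disugo*, *uba*, *butja*).
*jofveku*: last vowel = /u/, a high vowel → -dil → *jofvekudil*.
*woseta* — last vowel /a/ (a non-high vowel) → -ar → *wosetaar*.

jofvekudil, wosetaar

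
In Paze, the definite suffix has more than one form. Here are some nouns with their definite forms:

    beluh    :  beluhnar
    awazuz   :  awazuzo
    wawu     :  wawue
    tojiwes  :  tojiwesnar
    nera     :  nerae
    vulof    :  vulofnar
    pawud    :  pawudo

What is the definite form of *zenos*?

zenosnar

The pattern is voicing of the final sound: -nar when the stem ends in a voiceless consonant (*beluh*, *tojiwes*, *vulof*); -o when the stem ends in a voiced consonant (*awazuz*, *pawud*); -e when the stem ends in a vowel (*wawu*, *nera*).
*zenos*: final sound = /s/, a voiceless consonant → -nar → *zenosnar*.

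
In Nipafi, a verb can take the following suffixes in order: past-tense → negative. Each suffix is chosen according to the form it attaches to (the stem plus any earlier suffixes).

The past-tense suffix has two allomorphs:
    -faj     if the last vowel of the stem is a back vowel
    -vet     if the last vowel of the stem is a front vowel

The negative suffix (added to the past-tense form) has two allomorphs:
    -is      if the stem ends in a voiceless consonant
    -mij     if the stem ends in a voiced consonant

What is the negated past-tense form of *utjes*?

utjesvetis

Since the last vowel of *utjes* is /e/ (a front vowel), it takes -vet, giving *utjesvet*.
The past-tense form *utjesvet* — final consonant /t/ (voiceless) → -is → *utjesvetis*.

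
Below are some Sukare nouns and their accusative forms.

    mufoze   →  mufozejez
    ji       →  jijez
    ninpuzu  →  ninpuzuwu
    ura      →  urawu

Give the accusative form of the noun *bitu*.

bituwu

The pattern is front/back vowel harmony: -jez when the last vowel of the stem is a front vowel (*mufoze*, *ji*); -wu when the last vowel of the stem is a back vowel (*ninpuzu*, *ura*).
The last vowel of *bitu* is /u/, which is a back vowel, so the suffix is -wu, giving *bituwu*.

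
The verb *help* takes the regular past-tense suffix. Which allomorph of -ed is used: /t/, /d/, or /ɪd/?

/t/

The stem *help* ends in a voiceless consonant other than /t/.
The -ed suffix is realized as /ɪd/ after /t, d/; as /t/ after other voiceless consonants; and as /d/ after other voiced sounds.
So -ed on *help* is pronounced /t/.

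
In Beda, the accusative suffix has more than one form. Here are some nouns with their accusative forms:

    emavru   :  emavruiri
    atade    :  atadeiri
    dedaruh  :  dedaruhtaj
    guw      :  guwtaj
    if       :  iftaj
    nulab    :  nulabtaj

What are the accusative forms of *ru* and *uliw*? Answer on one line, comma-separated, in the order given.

ruiri, uliwtaj

Looking at the final sound of each stem: -taj when the stem ends in a consonant (*dedaruh*, *guw*, *if*, *nulab*); -iri when the stem ends in a vowel (*emavru*, *atade*).
Since the final sound of *ru* is /u/ (a vowel), it takes -iri, giving *ruiri*.
*uliw* — final sound /w/ (a consonant) → -taj → *uliwtaj*.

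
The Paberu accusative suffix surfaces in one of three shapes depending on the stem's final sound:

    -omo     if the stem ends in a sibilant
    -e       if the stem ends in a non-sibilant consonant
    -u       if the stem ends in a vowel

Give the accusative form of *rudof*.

Since the final sound of *rudof* is /f/ (a non-sibilant consonant), it takes -e, giving *rudofe*.

rudofe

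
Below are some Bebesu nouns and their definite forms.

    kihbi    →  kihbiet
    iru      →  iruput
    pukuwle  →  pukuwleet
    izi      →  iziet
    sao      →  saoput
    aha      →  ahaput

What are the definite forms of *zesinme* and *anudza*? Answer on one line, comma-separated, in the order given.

zesinmeet, anudzaput

The suffix is conditioned by the last vowel: -et when the last vowel of the stem is a front vowel (*kihbi*, *pukuwle*, *izi*); -put when the last vowel of the stem is a back vowel (*iru*, *sao*, *aha*).
Since the last vowel of *zesinme* is /e/ (a front vowel), it takes -et, giving *zesinmeet*.
The last vowel of *anudza* is /a/, which is a back vowel, so the suffix is -put, giving *anudzaput*.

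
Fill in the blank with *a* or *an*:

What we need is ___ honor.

an

The indefinite article is chosen by the initial *sound* of the following word, not its spelling.
*honor* begins with the sound /ɒ/ (silent h) — a vowel sound.
So the article is *an*: What we need is an honor.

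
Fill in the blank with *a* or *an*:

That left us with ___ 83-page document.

an

The indefinite article is chosen by the initial *sound* of the following word, not its spelling.
The number *83* is spoken "eighty-…", beginning with /ˈeɪti/ — a vowel sound.
So the article is *an*: That left us with an 83-page document.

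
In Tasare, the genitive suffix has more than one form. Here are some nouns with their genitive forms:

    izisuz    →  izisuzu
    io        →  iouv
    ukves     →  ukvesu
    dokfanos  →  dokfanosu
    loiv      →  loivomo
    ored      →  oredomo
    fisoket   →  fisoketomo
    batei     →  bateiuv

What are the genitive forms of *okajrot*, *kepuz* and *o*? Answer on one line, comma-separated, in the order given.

okajrotomo, kepuzu, ouv

The suffix is conditioned by the final sound: -u when the stem ends in a sibilant (*izisuz*, *ukves*, *dokfanos*); -omo when the stem ends in a non-sibilant consonant (*loiv*, *ored*, *fisoket*); -uv when the stem ends in a vowel (*io*, *batei*).
*okajrot* — final sound /t/ (a non-sibilant consonant) → -omo → *okajrotomo*.
The final sound of *kepuz* is /z/, which is a sibilant, so the suffix is -u, giving *kepuzu*.
Since the final sound of *o* is /o/ (a vowel), it takes -uv, giving *ouv*.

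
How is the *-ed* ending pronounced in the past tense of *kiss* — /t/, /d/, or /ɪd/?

The stem *kiss* ends in a voiceless consonant other than /t/.
The -ed suffix is realized as /ɪd/ after /t, d/; as /t/ after other voiceless consonants; and as /d/ after other voiced sounds.
So -ed on *kiss* is pronounced /t/.

/t/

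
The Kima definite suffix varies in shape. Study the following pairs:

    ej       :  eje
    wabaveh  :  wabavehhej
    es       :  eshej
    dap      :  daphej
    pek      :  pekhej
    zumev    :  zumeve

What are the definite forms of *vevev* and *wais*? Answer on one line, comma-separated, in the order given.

veveve, waishej

The suffix is conditioned by the final consonant: -hej when the stem ends in a voiceless consonant (*wabaveh*, *es*, *dap*, *pek*); -e when the stem ends in a voiced consonant (*ej*, *zumev*).
*vevev*: final consonant = /v/, voiced → -e → *veveve*.
*wais* — final consonant /s/ (voiceless) → -hej → *waishej*.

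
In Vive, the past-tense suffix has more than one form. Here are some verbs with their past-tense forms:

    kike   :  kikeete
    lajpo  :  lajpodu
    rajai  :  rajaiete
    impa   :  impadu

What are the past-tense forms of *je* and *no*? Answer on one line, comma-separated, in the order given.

jeete, nodu

Looking at the last vowel of each stem: -ete when the last vowel of the stem is a front vowel (*kike*, *rajai*); -du when the last vowel of the stem is a back vowel (*lajpo*, *impa*).
*je* — last vowel /e/ (a front vowel) → -ete → *jeete*.
*no*: last vowel = /o/, a back vowel → -du → *nodu*.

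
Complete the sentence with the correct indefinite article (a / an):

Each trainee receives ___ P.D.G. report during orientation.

The indefinite article is chosen by the initial *sound* of the following word, not its spelling.
The initialism *P.D.G.* is read letter by letter; the first letter, P, is pronounced /piː/, which begins with a consonant sound.
So the article is *a*: Each trainee receives a P.D.G. report during orientation.

a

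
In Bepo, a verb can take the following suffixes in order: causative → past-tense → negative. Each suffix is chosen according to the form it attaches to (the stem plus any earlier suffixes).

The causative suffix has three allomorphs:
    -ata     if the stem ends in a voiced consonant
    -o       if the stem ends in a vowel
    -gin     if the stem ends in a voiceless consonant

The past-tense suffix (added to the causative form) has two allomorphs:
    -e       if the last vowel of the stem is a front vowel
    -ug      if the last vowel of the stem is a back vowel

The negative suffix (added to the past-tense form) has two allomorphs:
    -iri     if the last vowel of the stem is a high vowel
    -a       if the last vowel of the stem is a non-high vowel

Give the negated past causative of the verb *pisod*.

The final sound of *pisod* is /d/, which is a voiced consonant, so the causative suffix is -ata, giving *pisodata*.
The causative form *pisodata* — last vowel /a/ (a back vowel) → -ug → *pisodataug*.
The past-tense form *pisodataug* — last vowel /u/ (a high vowel) → -iri → *pisodataugiri*.

pisodataugiri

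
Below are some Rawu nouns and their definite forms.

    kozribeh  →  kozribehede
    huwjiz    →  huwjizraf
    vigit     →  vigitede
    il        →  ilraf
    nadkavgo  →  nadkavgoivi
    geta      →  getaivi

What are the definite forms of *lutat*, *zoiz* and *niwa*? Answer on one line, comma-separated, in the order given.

Looking at the final sound of each stem: -ede when the stem ends in a voiceless consonant (*kozribeh*, *vigit*); -raf when the stem ends in a voiced consonant (*huwjiz*, *il*); -ivi when the stem ends in a vowel (*nadkavgo*, *geta*).
*lutat* — final sound /t/ (a voiceless consonant) → -ede → *lutatede*.
*zoiz*: final sound = /z/, a voiced consonant → -raf → *zoizraf*.
Since the final sound of *niwa* is /a/ (a vowel), it takes -ivi, giving *niwaivi*.

lutatede, zoizraf, niwaivi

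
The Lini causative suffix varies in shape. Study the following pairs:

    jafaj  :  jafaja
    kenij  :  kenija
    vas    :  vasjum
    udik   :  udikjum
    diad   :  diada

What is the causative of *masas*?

masasjum

Looking at the final consonant of each stem: -jum when the stem ends in a voiceless consonant (*vas*, *udik*); -a when the stem ends in a voiced consonant (*jafaj*, *kenij*, *diad*).
*masas*: final consonant = /s/, voiceless → -jum → *masasjum*.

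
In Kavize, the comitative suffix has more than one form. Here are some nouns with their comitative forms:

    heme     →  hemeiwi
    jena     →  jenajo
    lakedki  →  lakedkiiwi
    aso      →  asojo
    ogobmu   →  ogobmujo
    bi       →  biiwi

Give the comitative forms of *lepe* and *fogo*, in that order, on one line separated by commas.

The alternation tracks the last vowel of the stem — -iwi when the last vowel of the stem is a front vowel (*heme*, *lakedki*, *bi*); -jo when the last vowel of the stem is a back vowel (*jena*, *aso*, *ogobmu*).
The last vowel of *lepe* is /e/, which is a front vowel, so the suffix is -iwi, giving *lepeiwi*.
Since the last vowel of *fogo* is /o/ (a back vowel), it takes -jo, giving *fogojo*.

lepeiwi, fogojo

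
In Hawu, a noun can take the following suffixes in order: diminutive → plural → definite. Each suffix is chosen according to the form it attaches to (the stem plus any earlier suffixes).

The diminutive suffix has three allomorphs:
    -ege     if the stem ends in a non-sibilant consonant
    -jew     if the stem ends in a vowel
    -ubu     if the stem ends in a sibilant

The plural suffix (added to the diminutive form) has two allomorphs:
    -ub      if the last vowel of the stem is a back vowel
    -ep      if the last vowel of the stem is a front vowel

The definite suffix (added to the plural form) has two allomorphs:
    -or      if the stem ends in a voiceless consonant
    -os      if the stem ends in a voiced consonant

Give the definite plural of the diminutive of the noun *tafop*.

*tafop* — final sound /p/ (a non-sibilant consonant) → -ege → *tafopege*.
The diminutive form *tafopege*: last vowel = /e/, a front vowel → -ep → *tafopegeep*.
The plural form *tafopegeep*: final consonant = /p/, voiceless → -or → *tafopegeepor*.

tafopegeepor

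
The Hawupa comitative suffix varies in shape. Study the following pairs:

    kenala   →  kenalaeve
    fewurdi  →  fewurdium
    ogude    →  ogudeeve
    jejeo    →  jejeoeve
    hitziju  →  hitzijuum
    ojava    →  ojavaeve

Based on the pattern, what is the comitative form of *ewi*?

The suffix is conditioned by the last vowel: -um when the last vowel of the stem is a high vowel (*fewurdi*, *hitziju*); -eve when the last vowel of the stem is a non-high vowel (*kenala*, *ogude*, *jejeo*, *ojava*).
The last vowel of *ewi* is /i/, which is a high vowel, so the suffix is -um, giving *ewium*.

ewium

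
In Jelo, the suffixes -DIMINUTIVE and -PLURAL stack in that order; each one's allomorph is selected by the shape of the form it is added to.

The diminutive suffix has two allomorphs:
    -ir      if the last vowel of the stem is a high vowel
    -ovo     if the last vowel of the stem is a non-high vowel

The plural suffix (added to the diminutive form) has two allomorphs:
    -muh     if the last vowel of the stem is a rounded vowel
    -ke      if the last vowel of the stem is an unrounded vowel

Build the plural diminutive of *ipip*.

ipipirke

Since the last vowel of *ipip* is /i/ (a high vowel), it takes -ir, giving *ipipir*.
Since the last vowel of the diminutive form *ipipir* is /i/ (an unrounded vowel), it takes -ke, giving *ipipirke*.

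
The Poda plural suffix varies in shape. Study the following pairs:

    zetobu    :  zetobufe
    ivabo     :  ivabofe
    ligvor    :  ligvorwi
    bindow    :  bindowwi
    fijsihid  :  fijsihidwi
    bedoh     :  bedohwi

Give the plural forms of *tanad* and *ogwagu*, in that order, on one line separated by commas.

The suffix is conditioned by the final sound: -wi when the stem ends in a consonant (*ligvor*, *bindow*, *fijsihid*, *bedoh*); -fe when the stem ends in a vowel (*zetobu*, *ivabo*).
*tanad* — final sound /d/ (a consonant) → -wi → *tanadwi*.
The final sound of *ogwagu* is /u/, which is a vowel, so the suffix is -fe, giving *ogwagufe*.

tanadwi, ogwagufe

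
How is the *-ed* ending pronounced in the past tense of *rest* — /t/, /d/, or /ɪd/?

/ɪd/

The stem *rest* ends in /t/ or /d/.
The -ed suffix is realized as /ɪd/ after /t, d/; as /t/ after other voiceless consonants; and as /d/ after other voiced sounds.
So -ed on *rest* is pronounced /ɪd/.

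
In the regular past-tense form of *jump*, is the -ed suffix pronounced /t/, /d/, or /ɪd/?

/t/

The stem *jump* ends in a voiceless consonant other than /t/.
The -ed suffix is realized as /ɪd/ after /t, d/; as /t/ after other voiceless consonants; and as /d/ after other voiced sounds.
So -ed on *jump* is pronounced /t/.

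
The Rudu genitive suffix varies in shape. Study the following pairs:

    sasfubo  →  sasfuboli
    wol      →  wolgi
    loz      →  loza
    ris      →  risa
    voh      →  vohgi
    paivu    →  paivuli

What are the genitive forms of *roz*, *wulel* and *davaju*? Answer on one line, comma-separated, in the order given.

The alternation tracks the final sound of the stem — -a when the stem ends in a sibilant (*loz*, *ris*); -gi when the stem ends in a non-sibilant consonant (*wol*, *voh*); -li when the stem ends in a vowel (*sasfubo*, *paivu*).
*roz* — final sound /z/ (a sibilant) → -a → *roza*.
The final sound of *wulel* is /l/, which is a non-sibilant consonant, so the suffix is -gi, giving *wulelgi*.
The final sound of *davaju* is /u/, which is a vowel, so the suffix is -li, giving *davajuli*.

roza, wulelgi, davajuli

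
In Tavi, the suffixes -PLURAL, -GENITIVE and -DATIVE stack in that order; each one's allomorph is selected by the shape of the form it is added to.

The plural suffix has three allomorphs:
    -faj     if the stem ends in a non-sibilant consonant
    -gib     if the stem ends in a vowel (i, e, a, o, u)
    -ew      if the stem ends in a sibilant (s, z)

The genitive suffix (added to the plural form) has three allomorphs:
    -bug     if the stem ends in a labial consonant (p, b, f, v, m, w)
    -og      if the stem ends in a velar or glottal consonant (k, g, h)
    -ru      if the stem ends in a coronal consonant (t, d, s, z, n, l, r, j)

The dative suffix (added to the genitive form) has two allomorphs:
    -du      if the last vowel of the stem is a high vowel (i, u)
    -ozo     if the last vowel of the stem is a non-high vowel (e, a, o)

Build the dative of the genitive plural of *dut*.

Since the final sound of *dut* is /t/ (a non-sibilant consonant), it takes -faj, giving *dutfaj*.
Since the final consonant of the plural form *dutfaj* is /j/ (coronal), it takes -ru, giving *dutfajru*.
The last vowel of the genitive form *dutfajru* is /u/, which is a high vowel, so the dative suffix is -du, giving *dutfajrudu*.

dutfajrudu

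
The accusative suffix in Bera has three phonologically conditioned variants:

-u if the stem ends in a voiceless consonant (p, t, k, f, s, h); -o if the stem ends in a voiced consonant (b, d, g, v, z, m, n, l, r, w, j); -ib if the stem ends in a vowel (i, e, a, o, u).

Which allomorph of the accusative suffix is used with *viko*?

The final sound of *viko* is /o/, which is a vowel, so the suffix is -ib.

-ib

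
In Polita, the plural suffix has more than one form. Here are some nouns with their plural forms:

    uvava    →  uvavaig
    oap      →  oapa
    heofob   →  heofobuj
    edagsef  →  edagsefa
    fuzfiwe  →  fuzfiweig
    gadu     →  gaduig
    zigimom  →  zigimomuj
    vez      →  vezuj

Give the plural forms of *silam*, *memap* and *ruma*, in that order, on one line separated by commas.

silamuj, memapa, rumaig

The alternation tracks the final sound of the stem — -a when the stem ends in a voiceless consonant (*oap*, *edagsef*); -uj when the stem ends in a voiced consonant (*heofob*, *zigimom*, *vez*); -ig when the stem ends in a vowel (*uvava*, *fuzfiwe*, *gadu*).
Since the final sound of *silam* is /m/ (a voiced consonant), it takes -uj, giving *silamuj*.
The final sound of *memap* is /p/, which is a voiceless consonant, so the suffix is -a, giving *memapa*.
*ruma*: final sound = /a/, a vowel → -ig → *rumaig*.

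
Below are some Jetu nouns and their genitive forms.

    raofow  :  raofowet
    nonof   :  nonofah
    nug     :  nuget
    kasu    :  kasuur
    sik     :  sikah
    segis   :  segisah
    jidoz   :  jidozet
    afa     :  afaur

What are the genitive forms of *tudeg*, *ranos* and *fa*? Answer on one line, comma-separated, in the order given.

The pattern is voicing of the final sound: -ah when the stem ends in a voiceless consonant (*nonof*, *sik*, *segis*); -et when the stem ends in a voiced consonant (*raofow*, *nug*, *jidoz*); -ur when the stem ends in a vowel (*kasu*, *afa*).
*tudeg*: final sound = /g/, a voiced consonant → -et → *tudeget*.
Since the final sound of *ranos* is /s/ (a voiceless consonant), it takes -ah, giving *ranosah*.
*fa*: final sound = /a/, a vowel → -ur → *faur*.

tudeget, ranosah, faur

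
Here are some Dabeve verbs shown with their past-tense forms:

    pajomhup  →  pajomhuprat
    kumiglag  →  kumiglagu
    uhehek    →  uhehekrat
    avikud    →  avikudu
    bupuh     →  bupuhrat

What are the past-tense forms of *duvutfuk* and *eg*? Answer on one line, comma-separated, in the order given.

duvutfukrat, egu

The pattern is voicing of the final consonant: -rat when the stem ends in a voiceless consonant (*pajomhup*, *uhehek*, *bupuh*); -u when the stem ends in a voiced consonant (*kumiglag*, *avikud*).
*duvutfuk*: final consonant = /k/, voiceless → -rat → *duvutfukrat*.
The final consonant of *eg* is /g/, which is voiced, so the suffix is -u, giving *egu*.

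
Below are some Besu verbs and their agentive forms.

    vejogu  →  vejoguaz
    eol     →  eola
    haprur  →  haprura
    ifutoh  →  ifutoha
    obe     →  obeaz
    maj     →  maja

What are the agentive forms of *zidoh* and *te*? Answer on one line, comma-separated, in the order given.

zidoha, teaz

The suffix is conditioned by the final sound: -a when the stem ends in a consonant (*eol*, *haprur*, *ifutoh*, *maj*); -az when the stem ends in a vowel (*vejogu*, *obe*).
*zidoh* — final sound /h/ (a consonant) → -a → *zidoha*.
Since the final sound of *te* is /e/ (a vowel), it takes -az, giving *teaz*.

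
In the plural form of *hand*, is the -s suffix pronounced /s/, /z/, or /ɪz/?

The stem *hand* ends in a voiced non-sibilant sound.
The plural suffix surfaces as /ɪz/ after sibilants, /s/ after other voiceless consonants, and /z/ after other voiced sounds.
So the plural -s on *hand* is pronounced /z/.

/z/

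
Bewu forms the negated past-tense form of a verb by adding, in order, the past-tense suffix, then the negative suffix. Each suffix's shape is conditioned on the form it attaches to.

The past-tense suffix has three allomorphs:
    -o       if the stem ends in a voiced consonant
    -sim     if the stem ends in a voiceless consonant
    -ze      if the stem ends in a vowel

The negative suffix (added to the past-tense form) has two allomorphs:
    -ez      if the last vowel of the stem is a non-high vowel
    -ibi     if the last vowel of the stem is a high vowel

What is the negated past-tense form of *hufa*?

hufazeez

The final sound of *hufa* is /a/, which is a vowel, so the past-tense suffix is -ze, giving *hufaze*.
The past-tense form *hufaze* — last vowel /e/ (a non-high vowel) → -ez → *hufazeez*.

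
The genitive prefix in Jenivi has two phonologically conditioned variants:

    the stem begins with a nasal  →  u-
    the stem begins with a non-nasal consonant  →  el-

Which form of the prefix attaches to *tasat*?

el-

*tasat* — first consonant /t/ (non-nasal) → el-.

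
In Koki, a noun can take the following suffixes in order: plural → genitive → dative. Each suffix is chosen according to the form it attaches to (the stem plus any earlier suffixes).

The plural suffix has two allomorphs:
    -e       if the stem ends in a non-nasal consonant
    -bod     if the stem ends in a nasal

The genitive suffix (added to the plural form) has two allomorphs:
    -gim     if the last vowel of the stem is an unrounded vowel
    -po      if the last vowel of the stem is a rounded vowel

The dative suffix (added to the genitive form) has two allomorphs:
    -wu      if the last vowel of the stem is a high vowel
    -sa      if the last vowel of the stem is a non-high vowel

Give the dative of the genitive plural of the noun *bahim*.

bahimbodposa

*bahim* — final consonant /m/ (a nasal) → -bod → *bahimbod*.
The plural form *bahimbod*: last vowel = /o/, a rounded vowel → -po → *bahimbodpo*.
The last vowel of the genitive form *bahimbodpo* is /o/, which is a non-high vowel, so the dative suffix is -sa, giving *bahimbodposa*.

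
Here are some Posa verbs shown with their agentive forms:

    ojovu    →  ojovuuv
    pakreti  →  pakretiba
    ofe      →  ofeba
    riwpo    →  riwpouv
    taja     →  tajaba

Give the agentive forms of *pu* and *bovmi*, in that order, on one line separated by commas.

The alternation tracks the last vowel of the stem — -uv when the last vowel of the stem is a rounded vowel (*ojovu*, *riwpo*); -ba when the last vowel of the stem is an unrounded vowel (*pakreti*, *ofe*, *taja*).
*pu* — last vowel /u/ (a rounded vowel) → -uv → *puuv*.
The last vowel of *bovmi* is /i/, which is an unrounded vowel, so the suffix is -ba, giving *bovmiba*.

puuv, bovmiba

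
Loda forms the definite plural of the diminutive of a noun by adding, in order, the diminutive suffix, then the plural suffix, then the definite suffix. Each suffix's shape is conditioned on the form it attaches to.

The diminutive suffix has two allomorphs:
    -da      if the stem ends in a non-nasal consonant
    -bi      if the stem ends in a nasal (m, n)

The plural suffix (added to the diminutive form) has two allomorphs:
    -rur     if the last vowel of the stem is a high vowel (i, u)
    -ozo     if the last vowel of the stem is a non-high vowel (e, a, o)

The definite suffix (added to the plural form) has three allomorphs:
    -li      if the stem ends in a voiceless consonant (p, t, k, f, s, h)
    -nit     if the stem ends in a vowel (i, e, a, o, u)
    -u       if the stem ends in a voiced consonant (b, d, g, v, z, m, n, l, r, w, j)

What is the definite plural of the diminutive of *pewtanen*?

pewtanenbiruru

The final consonant of *pewtanen* is /n/, which is a nasal, so the diminutive suffix is -bi, giving *pewtanenbi*.
The last vowel of the diminutive form *pewtanenbi* is /i/, which is a high vowel, so the plural suffix is -rur, giving *pewtanenbirur*.
The final sound of the plural form *pewtanenbirur* is /r/, which is a voiced consonant, so the definite suffix is -u, giving *pewtanenbiruru*.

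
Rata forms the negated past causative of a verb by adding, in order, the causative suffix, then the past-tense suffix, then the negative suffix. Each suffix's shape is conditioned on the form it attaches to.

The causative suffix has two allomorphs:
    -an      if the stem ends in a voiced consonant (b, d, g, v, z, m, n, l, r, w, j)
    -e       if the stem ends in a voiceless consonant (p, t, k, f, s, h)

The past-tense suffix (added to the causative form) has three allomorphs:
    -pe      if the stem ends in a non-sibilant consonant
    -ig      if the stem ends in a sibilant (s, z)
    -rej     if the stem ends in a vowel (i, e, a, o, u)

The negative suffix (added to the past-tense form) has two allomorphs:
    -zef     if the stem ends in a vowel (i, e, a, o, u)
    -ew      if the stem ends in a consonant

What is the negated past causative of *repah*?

repaherejew

*repah*: final consonant = /h/, voiceless → -e → *repahe*.
The causative form *repahe* — final sound /e/ (a vowel) → -rej → *repaherej*.
Since the final sound of the past-tense form *repaherej* is /j/ (a consonant), it takes -ew, giving *repaherejew*.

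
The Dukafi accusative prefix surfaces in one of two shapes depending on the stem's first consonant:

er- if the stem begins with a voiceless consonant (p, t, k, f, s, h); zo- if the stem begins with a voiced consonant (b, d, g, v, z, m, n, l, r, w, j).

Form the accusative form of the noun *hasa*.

*hasa* — first consonant /h/ (voiceless) → er- → *erhasa*.

erhasa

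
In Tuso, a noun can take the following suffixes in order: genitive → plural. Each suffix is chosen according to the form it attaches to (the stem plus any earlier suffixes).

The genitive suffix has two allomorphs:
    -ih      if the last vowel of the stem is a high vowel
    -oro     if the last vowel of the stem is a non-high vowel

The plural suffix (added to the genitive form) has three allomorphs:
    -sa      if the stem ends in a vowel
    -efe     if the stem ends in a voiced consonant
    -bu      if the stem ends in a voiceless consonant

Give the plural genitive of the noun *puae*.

Since the last vowel of *puae* is /e/ (a non-high vowel), it takes -oro, giving *puaeoro*.
The final sound of the genitive form *puaeoro* is /o/, which is a vowel, so the plural suffix is -sa, giving *puaeorosa*.

puaeorosa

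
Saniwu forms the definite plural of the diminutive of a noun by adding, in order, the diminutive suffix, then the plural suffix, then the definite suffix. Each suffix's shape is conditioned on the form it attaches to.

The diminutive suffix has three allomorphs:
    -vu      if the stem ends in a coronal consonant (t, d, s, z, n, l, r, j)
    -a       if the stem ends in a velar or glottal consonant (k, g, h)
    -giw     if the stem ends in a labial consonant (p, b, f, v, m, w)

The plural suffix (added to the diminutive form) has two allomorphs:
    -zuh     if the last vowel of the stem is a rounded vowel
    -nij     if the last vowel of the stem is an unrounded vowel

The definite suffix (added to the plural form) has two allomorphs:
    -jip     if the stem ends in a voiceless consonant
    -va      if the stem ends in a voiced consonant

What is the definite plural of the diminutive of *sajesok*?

The final consonant of *sajesok* is /k/, which is velar/glottal, so the diminutive suffix is -a, giving *sajesoka*.
The diminutive form *sajesoka*: last vowel = /a/, an unrounded vowel → -nij → *sajesokanij*.
The plural form *sajesokanij* — final consonant /j/ (voiced) → -va → *sajesokanijva*.

sajesokanijva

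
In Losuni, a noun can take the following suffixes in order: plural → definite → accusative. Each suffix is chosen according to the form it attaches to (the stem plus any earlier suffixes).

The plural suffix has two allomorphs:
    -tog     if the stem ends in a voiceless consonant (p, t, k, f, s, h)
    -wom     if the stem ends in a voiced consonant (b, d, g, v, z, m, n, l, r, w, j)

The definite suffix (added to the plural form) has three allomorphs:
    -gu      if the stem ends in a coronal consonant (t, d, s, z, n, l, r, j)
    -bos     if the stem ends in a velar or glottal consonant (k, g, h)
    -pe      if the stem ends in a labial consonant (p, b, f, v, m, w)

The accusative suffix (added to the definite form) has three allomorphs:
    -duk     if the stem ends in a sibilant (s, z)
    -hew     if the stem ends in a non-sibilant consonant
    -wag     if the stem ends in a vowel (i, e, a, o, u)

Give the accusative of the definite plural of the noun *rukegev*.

rukegevwompewag

*rukegev*: final consonant = /v/, voiced → -wom → *rukegevwom*.
The plural form *rukegevwom* — final consonant /m/ (labial) → -pe → *rukegevwompe*.
The definite form *rukegevwompe* — final sound /e/ (a vowel) → -wag → *rukegevwompewag*.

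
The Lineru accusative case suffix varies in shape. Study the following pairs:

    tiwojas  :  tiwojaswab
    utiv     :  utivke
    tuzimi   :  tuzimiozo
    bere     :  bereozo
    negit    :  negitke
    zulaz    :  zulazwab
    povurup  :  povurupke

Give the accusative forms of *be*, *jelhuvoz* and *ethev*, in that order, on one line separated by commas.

beozo, jelhuvozwab, ethevke

Looking at the final sound of each stem: -wab when the stem ends in a sibilant (*tiwojas*, *zulaz*); -ke when the stem ends in a non-sibilant consonant (*utiv*, *negit*, *povurup*); -ozo when the stem ends in a vowel (*tuzimi*, *bere*).
The final sound of *be* is /e/, which is a vowel, so the suffix is -ozo, giving *beozo*.
The final sound of *jelhuvoz* is /z/, which is a sibilant, so the suffix is -wab, giving *jelhuvozwab*.
*ethev* — final sound /v/ (a non-sibilant consonant) → -ke → *ethevke*.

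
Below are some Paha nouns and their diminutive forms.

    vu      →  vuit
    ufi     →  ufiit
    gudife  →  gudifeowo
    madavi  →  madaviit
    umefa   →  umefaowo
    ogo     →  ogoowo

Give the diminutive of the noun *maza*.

mazaowo

Looking at the last vowel of each stem: -it when the last vowel of the stem is a high vowel (*vu*, *ufi*, *madavi*); -owo when the last vowel of the stem is a non-high vowel (*gudife*, *umefa*, *ogo*).
*maza* — last vowel /a/ (a non-high vowel) → -owo → *mazaowo*.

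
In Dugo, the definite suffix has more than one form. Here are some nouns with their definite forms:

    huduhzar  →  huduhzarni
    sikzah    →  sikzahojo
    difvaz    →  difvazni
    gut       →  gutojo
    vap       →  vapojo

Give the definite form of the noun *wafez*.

The pattern is voicing of the final consonant: -ojo when the stem ends in a voiceless consonant (*sikzah*, *gut*, *vap*); -ni when the stem ends in a voiced consonant (*huduhzar*, *difvaz*).
The final consonant of *wafez* is /z/, which is voiced, so the suffix is -ni, giving *wafezni*.

wafezni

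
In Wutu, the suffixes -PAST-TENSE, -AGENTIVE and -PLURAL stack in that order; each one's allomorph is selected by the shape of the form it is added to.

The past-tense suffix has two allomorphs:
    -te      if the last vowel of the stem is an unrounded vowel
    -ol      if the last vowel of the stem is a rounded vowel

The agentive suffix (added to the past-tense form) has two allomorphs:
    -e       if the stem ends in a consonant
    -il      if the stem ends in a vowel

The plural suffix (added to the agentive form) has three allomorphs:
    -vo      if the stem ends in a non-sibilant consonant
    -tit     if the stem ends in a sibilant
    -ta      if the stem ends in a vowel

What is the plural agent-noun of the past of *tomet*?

tometteilvo

*tomet*: last vowel = /e/, an unrounded vowel → -te → *tomette*.
Since the final sound of the past-tense form *tomette* is /e/ (a vowel), it takes -il, giving *tometteil*.
The agentive form *tometteil*: final sound = /l/, a non-sibilant consonant → -vo → *tometteilvo*.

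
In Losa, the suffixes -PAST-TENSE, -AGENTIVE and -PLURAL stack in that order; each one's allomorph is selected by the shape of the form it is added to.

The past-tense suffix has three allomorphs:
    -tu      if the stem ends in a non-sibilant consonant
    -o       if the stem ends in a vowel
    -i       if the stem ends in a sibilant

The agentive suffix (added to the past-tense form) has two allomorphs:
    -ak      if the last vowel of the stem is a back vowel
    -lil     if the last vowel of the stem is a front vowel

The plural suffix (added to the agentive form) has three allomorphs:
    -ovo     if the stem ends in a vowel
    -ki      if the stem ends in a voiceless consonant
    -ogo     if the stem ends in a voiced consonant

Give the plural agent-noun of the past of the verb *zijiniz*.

zijinizililogo

*zijiniz*: final sound = /z/, a sibilant → -i → *zijinizi*.
The last vowel of the past-tense form *zijinizi* is /i/, which is a front vowel, so the agentive suffix is -lil, giving *zijinizilil*.
The agentive form *zijinizilil*: final sound = /l/, a voiced consonant → -ogo → *zijinizililogo*.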